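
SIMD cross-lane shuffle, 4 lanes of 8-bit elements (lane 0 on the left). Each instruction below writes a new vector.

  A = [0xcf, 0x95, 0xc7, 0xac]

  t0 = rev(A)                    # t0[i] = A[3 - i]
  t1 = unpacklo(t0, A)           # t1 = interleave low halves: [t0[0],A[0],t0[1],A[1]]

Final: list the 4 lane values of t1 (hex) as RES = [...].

t0 = [0xac, 0xc7, 0x95, 0xcf]
t1 = [0xac, 0xcf, 0xc7, 0x95]

RES = [ 0xac  0xcf  0xc7  0x95 ]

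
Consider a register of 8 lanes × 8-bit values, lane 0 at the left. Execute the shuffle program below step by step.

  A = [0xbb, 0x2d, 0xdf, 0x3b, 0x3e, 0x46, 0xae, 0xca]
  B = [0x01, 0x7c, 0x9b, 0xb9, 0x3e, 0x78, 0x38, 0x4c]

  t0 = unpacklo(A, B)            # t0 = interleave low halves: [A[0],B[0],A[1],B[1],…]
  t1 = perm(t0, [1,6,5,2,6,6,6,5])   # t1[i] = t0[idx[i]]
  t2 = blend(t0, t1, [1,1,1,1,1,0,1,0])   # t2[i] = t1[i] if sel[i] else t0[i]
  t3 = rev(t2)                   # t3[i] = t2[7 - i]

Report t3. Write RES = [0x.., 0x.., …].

  t0: bb 01 2d 7c df 9b 3b b9
  t1: 01 3b 9b 2d 3b 3b 3b 9b
  t2: 01 3b 9b 2d 3b 9b 3b b9
  t3: b9 3b 9b 3b 2d 9b 3b 01

RES = [0xb9, 0x3b, 0x9b, 0x3b, 0x2d, 0x9b, 0x3b, 0x01]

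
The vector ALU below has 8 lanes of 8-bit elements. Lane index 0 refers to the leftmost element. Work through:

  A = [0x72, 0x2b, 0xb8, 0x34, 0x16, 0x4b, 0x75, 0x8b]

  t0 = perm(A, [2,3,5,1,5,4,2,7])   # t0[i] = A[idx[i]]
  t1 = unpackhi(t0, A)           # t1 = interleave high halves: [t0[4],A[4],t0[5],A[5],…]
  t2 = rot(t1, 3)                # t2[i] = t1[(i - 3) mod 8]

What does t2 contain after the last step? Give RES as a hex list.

→ t0 |b8|34|4b|2b|4b|16|b8|8b|
→ t1 |4b|16|16|4b|b8|75|8b|8b|
→ t2 |75|8b|8b|4b|16|16|4b|b8|

RES = [0x75, 0x8b, 0x8b, 0x4b, 0x16, 0x16, 0x4b, 0xb8]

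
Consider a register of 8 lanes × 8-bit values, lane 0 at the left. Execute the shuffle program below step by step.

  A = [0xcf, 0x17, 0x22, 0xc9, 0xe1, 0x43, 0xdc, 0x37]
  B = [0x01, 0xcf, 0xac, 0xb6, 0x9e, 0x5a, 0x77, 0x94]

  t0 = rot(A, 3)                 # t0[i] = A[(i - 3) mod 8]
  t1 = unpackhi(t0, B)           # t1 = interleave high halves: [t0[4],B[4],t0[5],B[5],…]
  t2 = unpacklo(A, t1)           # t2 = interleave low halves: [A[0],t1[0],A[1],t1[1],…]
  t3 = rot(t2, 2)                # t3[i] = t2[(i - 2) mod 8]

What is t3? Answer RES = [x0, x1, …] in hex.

t0 = [0x43, 0xdc, 0x37, 0xcf, 0x17, 0x22, 0xc9, 0xe1]
t1 = [0x17, 0x9e, 0x22, 0x5a, 0xc9, 0x77, 0xe1, 0x94]
t2 = [0xcf, 0x17, 0x17, 0x9e, 0x22, 0x22, 0xc9, 0x5a]
t3 = [0xc9, 0x5a, 0xcf, 0x17, 0x17, 0x9e, 0x22, 0x22]

RES = [ 0xc9  0x5a  0xcf  0x17  0x17  0x9e  0x22  0x22 ]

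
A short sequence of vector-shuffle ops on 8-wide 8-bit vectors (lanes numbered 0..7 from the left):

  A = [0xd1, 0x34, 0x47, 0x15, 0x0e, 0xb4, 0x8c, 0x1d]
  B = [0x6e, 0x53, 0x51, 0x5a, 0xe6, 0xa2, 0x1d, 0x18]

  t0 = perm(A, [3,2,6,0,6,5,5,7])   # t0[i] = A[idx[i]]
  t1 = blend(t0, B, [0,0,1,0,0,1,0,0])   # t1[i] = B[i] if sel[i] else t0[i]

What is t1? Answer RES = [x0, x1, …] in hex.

RES = [ 0x15  0x47  0x51  0xd1  0x8c  0xa2  0xb4  0x1d ]

→ t0 |15|47|8c|d1|8c|b4|b4|1d|
→ t1 |15|47|51|d1|8c|a2|b4|1d|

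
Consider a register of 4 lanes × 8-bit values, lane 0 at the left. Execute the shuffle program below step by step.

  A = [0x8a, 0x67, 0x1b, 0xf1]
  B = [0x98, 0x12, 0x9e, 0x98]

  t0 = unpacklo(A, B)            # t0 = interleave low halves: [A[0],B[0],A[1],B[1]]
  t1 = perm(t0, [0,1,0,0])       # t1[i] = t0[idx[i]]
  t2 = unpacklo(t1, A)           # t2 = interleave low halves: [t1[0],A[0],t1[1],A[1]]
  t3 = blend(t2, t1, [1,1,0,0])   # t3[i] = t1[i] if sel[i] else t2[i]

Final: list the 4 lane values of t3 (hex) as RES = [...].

RES = [0x8a, 0x98, 0x98, 0x67]

  t0: 8a 98 67 12
  t1: 8a 98 8a 8a
  t2: 8a 8a 98 67
  t3: 8a 98 98 67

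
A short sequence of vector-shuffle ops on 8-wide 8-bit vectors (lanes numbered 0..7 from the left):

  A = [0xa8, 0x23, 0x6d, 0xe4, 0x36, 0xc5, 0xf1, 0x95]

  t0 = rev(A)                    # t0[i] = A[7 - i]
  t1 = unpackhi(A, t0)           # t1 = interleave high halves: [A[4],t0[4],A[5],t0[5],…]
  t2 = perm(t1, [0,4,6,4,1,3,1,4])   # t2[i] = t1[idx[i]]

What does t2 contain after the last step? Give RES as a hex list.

RES = [0x36, 0xf1, 0x95, 0xf1, 0xe4, 0x6d, 0xe4, 0xf1]

  t0: 95 f1 c5 36 e4 6d 23 a8
  t1: 36 e4 c5 6d f1 23 95 a8
  t2: 36 f1 95 f1 e4 6d e4 f1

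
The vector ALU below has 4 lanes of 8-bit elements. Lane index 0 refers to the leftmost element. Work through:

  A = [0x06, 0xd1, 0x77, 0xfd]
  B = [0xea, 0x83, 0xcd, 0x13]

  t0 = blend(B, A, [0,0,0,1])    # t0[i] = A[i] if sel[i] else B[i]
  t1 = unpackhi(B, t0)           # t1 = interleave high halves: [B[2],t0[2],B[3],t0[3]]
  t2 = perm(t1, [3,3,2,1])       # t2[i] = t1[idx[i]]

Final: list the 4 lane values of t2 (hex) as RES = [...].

RES = [ 0xfd  0xfd  0x13  0xcd ]

t0 = [0xea, 0x83, 0xcd, 0xfd]
t1 = [0xcd, 0xcd, 0x13, 0xfd]
t2 = [0xfd, 0xfd, 0x13, 0xcd]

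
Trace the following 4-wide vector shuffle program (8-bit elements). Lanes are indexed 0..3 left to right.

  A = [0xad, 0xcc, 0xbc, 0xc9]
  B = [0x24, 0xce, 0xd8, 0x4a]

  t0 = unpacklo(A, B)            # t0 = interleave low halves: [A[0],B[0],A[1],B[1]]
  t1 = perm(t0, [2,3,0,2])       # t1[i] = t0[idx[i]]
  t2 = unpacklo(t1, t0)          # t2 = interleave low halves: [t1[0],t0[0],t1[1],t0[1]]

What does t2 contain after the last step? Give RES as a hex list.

RES = [ 0xcc  0xad  0xce  0x24 ]

  t0: ad 24 cc ce
  t1: cc ce ad cc
  t2: cc ad ce 24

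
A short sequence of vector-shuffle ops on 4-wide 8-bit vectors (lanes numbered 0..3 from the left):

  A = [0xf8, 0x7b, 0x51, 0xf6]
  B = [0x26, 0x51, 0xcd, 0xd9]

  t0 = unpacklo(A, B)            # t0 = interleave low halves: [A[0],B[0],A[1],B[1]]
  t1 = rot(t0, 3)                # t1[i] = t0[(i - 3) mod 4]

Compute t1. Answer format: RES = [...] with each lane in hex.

RES = [ 0x26  0x7b  0x51  0xf8 ]

  t0: f8 26 7b 51
  t1: 26 7b 51 f8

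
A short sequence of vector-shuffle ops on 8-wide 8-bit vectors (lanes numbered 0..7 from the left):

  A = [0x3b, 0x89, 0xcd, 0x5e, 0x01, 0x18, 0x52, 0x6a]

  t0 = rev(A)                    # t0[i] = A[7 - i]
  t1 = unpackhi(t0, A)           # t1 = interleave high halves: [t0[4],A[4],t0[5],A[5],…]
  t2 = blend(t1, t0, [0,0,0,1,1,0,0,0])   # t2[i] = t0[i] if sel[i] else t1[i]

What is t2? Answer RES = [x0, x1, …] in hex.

  t0: 6a 52 18 01 5e cd 89 3b
  t1: 5e 01 cd 18 89 52 3b 6a
  t2: 5e 01 cd 01 5e 52 3b 6a

RES = [ 0x5e  0x01  0xcd  0x01  0x5e  0x52  0x3b  0x6a ]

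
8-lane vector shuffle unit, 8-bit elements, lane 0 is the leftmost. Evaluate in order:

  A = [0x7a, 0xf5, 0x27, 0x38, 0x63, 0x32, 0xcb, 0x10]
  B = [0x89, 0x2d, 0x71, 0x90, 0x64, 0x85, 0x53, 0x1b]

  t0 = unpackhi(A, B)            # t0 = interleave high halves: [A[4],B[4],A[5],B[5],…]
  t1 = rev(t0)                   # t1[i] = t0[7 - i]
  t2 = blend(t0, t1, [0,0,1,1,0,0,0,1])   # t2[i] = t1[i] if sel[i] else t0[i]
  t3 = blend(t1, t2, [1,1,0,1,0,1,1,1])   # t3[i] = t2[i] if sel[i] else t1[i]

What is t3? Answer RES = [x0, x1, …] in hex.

RES = [0x63, 0x64, 0x53, 0xcb, 0x85, 0x53, 0x10, 0x63]

t0 = [0x63, 0x64, 0x32, 0x85, 0xcb, 0x53, 0x10, 0x1b]
t1 = [0x1b, 0x10, 0x53, 0xcb, 0x85, 0x32, 0x64, 0x63]
t2 = [0x63, 0x64, 0x53, 0xcb, 0xcb, 0x53, 0x10, 0x63]
t3 = [0x63, 0x64, 0x53, 0xcb, 0x85, 0x53, 0x10, 0x63]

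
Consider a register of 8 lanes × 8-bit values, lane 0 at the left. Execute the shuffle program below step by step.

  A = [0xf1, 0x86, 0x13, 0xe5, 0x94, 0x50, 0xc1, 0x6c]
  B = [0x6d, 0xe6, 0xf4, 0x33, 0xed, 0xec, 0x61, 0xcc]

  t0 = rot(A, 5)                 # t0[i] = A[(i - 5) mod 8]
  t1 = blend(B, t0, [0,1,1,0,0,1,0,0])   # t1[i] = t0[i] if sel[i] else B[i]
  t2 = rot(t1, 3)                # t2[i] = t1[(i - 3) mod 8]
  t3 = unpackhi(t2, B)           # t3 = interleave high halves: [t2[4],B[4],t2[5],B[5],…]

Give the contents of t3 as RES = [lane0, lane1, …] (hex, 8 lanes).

RES = [ 0x94  0xed  0x50  0xec  0x33  0x61  0xed  0xcc ]

→ t0 |e5|94|50|c1|6c|f1|86|13|
→ t1 |6d|94|50|33|ed|f1|61|cc|
→ t2 |f1|61|cc|6d|94|50|33|ed|
→ t3 |94|ed|50|ec|33|61|ed|cc|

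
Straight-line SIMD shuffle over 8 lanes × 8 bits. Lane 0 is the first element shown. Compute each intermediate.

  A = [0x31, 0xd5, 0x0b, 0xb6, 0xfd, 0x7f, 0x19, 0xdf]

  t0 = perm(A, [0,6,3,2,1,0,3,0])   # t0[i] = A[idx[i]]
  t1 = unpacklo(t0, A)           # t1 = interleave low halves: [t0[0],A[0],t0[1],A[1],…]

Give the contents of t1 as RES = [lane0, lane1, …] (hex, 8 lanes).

RES = [ 0x31  0x31  0x19  0xd5  0xb6  0x0b  0x0b  0xb6 ]

t0 = [0x31, 0x19, 0xb6, 0x0b, 0xd5, 0x31, 0xb6, 0x31]
t1 = [0x31, 0x31, 0x19, 0xd5, 0xb6, 0x0b, 0x0b, 0xb6]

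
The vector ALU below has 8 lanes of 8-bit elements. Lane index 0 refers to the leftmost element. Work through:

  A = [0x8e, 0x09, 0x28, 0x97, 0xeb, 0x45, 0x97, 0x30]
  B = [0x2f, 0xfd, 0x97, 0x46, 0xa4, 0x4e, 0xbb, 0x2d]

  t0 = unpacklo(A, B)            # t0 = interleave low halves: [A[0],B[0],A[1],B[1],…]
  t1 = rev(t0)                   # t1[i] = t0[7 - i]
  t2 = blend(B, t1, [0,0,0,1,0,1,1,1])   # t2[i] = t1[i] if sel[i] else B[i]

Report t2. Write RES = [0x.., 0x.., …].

t0 = [0x8e, 0x2f, 0x09, 0xfd, 0x28, 0x97, 0x97, 0x46]
t1 = [0x46, 0x97, 0x97, 0x28, 0xfd, 0x09, 0x2f, 0x8e]
t2 = [0x2f, 0xfd, 0x97, 0x28, 0xa4, 0x09, 0x2f, 0x8e]

RES = [0x2f, 0xfd, 0x97, 0x28, 0xa4, 0x09, 0x2f, 0x8e]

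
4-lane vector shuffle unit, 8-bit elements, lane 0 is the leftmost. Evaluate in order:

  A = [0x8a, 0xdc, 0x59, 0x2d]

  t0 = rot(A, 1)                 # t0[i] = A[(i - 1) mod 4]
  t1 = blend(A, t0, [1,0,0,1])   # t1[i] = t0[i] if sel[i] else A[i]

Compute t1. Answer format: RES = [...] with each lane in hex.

t0 = [0x2d, 0x8a, 0xdc, 0x59]
t1 = [0x2d, 0xdc, 0x59, 0x59]

RES = [0x2d, 0xdc, 0x59, 0x59]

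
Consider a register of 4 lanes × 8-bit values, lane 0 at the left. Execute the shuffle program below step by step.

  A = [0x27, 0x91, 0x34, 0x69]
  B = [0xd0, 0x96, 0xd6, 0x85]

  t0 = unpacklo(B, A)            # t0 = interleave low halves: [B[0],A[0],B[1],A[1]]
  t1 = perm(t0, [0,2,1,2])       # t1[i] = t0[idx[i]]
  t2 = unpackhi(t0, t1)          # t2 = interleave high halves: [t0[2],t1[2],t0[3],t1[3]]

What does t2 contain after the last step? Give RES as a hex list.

  t0: d0 27 96 91
  t1: d0 96 27 96
  t2: 96 27 91 96

RES = [ 0x96  0x27  0x91  0x96 ]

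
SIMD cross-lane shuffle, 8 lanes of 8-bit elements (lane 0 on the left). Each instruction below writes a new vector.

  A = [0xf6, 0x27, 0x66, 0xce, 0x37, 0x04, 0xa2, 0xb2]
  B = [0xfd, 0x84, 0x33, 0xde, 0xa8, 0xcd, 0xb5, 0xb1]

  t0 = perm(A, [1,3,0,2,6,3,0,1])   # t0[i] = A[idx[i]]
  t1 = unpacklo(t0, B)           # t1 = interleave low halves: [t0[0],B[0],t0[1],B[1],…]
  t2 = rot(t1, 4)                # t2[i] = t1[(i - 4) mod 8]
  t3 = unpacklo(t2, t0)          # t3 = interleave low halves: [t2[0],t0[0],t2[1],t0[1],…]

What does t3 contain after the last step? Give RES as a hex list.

t0 = [0x27, 0xce, 0xf6, 0x66, 0xa2, 0xce, 0xf6, 0x27]
t1 = [0x27, 0xfd, 0xce, 0x84, 0xf6, 0x33, 0x66, 0xde]
t2 = [0xf6, 0x33, 0x66, 0xde, 0x27, 0xfd, 0xce, 0x84]
t3 = [0xf6, 0x27, 0x33, 0xce, 0x66, 0xf6, 0xde, 0x66]

RES = [0xf6, 0x27, 0x33, 0xce, 0x66, 0xf6, 0xde, 0x66]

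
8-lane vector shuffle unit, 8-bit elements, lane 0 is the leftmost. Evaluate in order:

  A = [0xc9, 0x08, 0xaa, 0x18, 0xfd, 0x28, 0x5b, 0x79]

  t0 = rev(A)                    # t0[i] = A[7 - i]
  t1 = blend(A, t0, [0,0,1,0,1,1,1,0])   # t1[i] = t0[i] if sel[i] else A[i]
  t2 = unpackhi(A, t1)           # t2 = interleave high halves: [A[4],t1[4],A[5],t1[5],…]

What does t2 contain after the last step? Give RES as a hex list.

RES = [ 0xfd  0x18  0x28  0xaa  0x5b  0x08  0x79  0x79 ]

→ t0 |79|5b|28|fd|18|aa|08|c9|
→ t1 |c9|08|28|18|18|aa|08|79|
→ t2 |fd|18|28|aa|5b|08|79|79|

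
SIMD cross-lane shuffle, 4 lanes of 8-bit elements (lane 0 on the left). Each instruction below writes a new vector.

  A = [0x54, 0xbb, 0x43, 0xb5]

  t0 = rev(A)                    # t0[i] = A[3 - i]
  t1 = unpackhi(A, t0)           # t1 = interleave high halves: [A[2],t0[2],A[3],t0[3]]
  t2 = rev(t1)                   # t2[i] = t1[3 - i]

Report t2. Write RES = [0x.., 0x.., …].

RES = [ 0x54  0xb5  0xbb  0x43 ]

t0 = [0xb5, 0x43, 0xbb, 0x54]
t1 = [0x43, 0xbb, 0xb5, 0x54]
t2 = [0x54, 0xb5, 0xbb, 0x43]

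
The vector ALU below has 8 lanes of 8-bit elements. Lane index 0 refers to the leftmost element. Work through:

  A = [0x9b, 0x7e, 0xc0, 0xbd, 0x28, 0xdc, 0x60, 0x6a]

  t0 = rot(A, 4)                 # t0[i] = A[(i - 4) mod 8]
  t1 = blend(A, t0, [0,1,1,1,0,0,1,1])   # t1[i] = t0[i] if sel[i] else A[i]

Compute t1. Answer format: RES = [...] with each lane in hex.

  t0: 28 dc 60 6a 9b 7e c0 bd
  t1: 9b dc 60 6a 28 dc c0 bd

RES = [0x9b, 0xdc, 0x60, 0x6a, 0x28, 0xdc, 0xc0, 0xbd]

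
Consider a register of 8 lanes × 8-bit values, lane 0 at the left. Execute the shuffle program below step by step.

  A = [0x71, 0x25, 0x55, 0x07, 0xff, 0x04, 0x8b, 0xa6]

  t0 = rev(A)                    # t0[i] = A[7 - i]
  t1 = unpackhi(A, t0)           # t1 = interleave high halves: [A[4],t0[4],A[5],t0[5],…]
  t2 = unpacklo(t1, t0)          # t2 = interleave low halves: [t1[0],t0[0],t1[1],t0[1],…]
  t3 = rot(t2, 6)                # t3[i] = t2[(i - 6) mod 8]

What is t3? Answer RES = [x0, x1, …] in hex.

RES = [ 0x07  0x8b  0x04  0x04  0x55  0xff  0xff  0xa6 ]

  t0: a6 8b 04 ff 07 55 25 71
  t1: ff 07 04 55 8b 25 a6 71
  t2: ff a6 07 8b 04 04 55 ff
  t3: 07 8b 04 04 55 ff ff a6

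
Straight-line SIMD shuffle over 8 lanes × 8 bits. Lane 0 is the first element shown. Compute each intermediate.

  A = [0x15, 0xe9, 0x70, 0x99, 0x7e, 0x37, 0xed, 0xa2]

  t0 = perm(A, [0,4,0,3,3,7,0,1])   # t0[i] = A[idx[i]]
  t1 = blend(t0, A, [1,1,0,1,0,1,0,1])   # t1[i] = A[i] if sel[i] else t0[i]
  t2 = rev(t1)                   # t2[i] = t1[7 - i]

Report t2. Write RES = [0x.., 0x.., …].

RES = [ 0xa2  0x15  0x37  0x99  0x99  0x15  0xe9  0x15 ]

  t0: 15 7e 15 99 99 a2 15 e9
  t1: 15 e9 15 99 99 37 15 a2
  t2: a2 15 37 99 99 15 e9 15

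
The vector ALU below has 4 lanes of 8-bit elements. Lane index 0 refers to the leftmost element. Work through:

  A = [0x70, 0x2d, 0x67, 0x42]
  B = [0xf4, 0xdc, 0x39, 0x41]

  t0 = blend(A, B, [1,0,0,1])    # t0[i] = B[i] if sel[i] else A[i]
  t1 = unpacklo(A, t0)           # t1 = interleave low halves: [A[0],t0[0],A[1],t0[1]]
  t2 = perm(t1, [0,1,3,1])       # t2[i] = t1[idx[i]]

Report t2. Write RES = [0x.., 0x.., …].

RES = [ 0x70  0xf4  0x2d  0xf4 ]

  t0: f4 2d 67 41
  t1: 70 f4 2d 2d
  t2: 70 f4 2d f4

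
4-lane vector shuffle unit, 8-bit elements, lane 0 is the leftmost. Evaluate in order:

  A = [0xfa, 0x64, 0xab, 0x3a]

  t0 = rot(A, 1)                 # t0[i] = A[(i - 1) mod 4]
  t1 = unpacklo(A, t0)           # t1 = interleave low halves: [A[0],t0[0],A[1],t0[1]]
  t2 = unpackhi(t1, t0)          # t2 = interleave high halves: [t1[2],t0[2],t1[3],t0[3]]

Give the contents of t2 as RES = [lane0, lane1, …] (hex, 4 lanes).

t0 = [0x3a, 0xfa, 0x64, 0xab]
t1 = [0xfa, 0x3a, 0x64, 0xfa]
t2 = [0x64, 0x64, 0xfa, 0xab]

RES = [ 0x64  0x64  0xfa  0xab ]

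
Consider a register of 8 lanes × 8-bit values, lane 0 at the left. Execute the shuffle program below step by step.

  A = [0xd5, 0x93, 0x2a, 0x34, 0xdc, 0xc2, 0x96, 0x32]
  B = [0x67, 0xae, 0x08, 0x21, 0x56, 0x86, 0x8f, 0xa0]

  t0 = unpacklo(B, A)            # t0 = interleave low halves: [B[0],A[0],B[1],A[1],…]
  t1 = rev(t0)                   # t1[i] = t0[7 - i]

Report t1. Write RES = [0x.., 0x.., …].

→ t0 |67|d5|ae|93|08|2a|21|34|
→ t1 |34|21|2a|08|93|ae|d5|67|

RES = [0x34, 0x21, 0x2a, 0x08, 0x93, 0xae, 0xd5, 0x67]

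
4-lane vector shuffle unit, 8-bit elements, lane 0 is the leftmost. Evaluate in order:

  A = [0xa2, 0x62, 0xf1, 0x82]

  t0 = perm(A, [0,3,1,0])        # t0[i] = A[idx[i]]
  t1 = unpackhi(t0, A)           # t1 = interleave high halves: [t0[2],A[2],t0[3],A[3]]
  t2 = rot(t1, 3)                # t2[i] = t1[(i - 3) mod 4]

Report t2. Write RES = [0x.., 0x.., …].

→ t0 |a2|82|62|a2|
→ t1 |62|f1|a2|82|
→ t2 |f1|a2|82|62|

RES = [0xf1, 0xa2, 0x82, 0x62]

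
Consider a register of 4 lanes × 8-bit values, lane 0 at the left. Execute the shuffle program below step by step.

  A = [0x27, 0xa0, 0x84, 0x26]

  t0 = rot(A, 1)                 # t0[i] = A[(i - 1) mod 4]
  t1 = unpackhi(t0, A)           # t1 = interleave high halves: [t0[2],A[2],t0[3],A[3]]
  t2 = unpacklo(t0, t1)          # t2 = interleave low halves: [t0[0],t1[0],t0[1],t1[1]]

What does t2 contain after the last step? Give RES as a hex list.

RES = [0x26, 0xa0, 0x27, 0x84]

→ t0 |26|27|a0|84|
→ t1 |a0|84|84|26|
→ t2 |26|a0|27|84|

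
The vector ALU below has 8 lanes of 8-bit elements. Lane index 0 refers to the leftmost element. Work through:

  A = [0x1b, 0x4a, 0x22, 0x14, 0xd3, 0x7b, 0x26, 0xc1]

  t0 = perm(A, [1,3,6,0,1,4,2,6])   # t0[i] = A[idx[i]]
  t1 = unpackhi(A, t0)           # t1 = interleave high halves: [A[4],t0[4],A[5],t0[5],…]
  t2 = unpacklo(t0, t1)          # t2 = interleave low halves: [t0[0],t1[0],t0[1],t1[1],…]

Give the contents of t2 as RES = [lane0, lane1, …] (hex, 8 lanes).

t0 = [0x4a, 0x14, 0x26, 0x1b, 0x4a, 0xd3, 0x22, 0x26]
t1 = [0xd3, 0x4a, 0x7b, 0xd3, 0x26, 0x22, 0xc1, 0x26]
t2 = [0x4a, 0xd3, 0x14, 0x4a, 0x26, 0x7b, 0x1b, 0xd3]

RES = [0x4a, 0xd3, 0x14, 0x4a, 0x26, 0x7b, 0x1b, 0xd3]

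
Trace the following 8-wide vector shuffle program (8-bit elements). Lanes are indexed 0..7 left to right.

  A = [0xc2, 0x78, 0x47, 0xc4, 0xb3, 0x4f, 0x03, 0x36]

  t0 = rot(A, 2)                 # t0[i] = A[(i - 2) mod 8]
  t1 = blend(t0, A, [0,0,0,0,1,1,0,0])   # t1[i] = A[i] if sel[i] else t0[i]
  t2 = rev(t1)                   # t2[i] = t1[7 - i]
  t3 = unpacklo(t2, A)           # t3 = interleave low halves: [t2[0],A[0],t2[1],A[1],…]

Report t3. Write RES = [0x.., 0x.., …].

RES = [0x4f, 0xc2, 0xb3, 0x78, 0x4f, 0x47, 0xb3, 0xc4]

→ t0 |03|36|c2|78|47|c4|b3|4f|
→ t1 |03|36|c2|78|b3|4f|b3|4f|
→ t2 |4f|b3|4f|b3|78|c2|36|03|
→ t3 |4f|c2|b3|78|4f|47|b3|c4|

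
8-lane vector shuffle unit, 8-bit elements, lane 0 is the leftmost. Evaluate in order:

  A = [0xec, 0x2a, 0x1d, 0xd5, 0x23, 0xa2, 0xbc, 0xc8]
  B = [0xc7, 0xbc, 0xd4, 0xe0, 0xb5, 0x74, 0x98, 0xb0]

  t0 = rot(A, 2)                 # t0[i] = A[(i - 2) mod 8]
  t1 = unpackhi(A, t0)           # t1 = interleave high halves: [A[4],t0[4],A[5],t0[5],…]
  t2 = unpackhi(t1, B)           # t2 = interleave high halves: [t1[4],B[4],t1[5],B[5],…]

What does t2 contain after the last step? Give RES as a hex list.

→ t0 |bc|c8|ec|2a|1d|d5|23|a2|
→ t1 |23|1d|a2|d5|bc|23|c8|a2|
→ t2 |bc|b5|23|74|c8|98|a2|b0|

RES = [ 0xbc  0xb5  0x23  0x74  0xc8  0x98  0xa2  0xb0 ]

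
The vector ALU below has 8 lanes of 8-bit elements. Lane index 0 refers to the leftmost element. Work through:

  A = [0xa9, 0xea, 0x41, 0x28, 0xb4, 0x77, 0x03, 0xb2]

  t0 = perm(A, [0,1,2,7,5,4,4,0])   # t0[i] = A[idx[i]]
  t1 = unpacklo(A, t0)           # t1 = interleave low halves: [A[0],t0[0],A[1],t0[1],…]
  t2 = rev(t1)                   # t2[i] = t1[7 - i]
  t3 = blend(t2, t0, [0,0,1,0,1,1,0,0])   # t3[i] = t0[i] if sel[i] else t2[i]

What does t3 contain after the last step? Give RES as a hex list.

RES = [ 0xb2  0x28  0x41  0x41  0x77  0xb4  0xa9  0xa9 ]

→ t0 |a9|ea|41|b2|77|b4|b4|a9|
→ t1 |a9|a9|ea|ea|41|41|28|b2|
→ t2 |b2|28|41|41|ea|ea|a9|a9|
→ t3 |b2|28|41|41|77|b4|a9|a9|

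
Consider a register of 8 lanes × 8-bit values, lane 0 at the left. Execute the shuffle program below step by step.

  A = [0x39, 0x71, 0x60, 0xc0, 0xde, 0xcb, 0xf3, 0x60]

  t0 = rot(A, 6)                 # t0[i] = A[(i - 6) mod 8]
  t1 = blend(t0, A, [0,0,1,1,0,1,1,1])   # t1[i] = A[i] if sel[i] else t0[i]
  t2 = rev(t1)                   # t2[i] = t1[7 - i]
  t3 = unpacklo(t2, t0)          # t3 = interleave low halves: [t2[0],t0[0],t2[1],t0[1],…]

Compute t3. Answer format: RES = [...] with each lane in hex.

t0 = [0x60, 0xc0, 0xde, 0xcb, 0xf3, 0x60, 0x39, 0x71]
t1 = [0x60, 0xc0, 0x60, 0xc0, 0xf3, 0xcb, 0xf3, 0x60]
t2 = [0x60, 0xf3, 0xcb, 0xf3, 0xc0, 0x60, 0xc0, 0x60]
t3 = [0x60, 0x60, 0xf3, 0xc0, 0xcb, 0xde, 0xf3, 0xcb]

RES = [0x60, 0x60, 0xf3, 0xc0, 0xcb, 0xde, 0xf3, 0xcb]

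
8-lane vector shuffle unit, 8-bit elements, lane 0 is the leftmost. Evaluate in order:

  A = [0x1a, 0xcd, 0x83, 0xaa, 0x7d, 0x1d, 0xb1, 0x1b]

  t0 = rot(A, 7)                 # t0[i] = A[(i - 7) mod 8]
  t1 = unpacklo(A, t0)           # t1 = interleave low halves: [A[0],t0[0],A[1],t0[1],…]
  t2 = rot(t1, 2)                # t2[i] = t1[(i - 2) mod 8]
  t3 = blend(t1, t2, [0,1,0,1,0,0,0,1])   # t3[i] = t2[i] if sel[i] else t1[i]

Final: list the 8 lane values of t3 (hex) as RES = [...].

→ t0 |cd|83|aa|7d|1d|b1|1b|1a|
→ t1 |1a|cd|cd|83|83|aa|aa|7d|
→ t2 |aa|7d|1a|cd|cd|83|83|aa|
→ t3 |1a|7d|cd|cd|83|aa|aa|aa|

RES = [0x1a, 0x7d, 0xcd, 0xcd, 0x83, 0xaa, 0xaa, 0xaa]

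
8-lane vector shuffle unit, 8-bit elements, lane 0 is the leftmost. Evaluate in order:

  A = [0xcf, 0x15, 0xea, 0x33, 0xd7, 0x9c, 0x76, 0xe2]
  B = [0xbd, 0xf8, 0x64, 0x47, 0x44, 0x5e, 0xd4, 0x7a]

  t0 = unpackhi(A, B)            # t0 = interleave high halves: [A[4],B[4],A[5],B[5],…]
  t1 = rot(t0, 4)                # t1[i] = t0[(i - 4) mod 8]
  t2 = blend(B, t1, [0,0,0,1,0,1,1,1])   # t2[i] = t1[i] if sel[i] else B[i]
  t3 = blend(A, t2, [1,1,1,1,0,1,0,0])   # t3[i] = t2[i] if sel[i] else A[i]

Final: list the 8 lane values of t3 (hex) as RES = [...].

  t0: d7 44 9c 5e 76 d4 e2 7a
  t1: 76 d4 e2 7a d7 44 9c 5e
  t2: bd f8 64 7a 44 44 9c 5e
  t3: bd f8 64 7a d7 44 76 e2

RES = [ 0xbd  0xf8  0x64  0x7a  0xd7  0x44  0x76  0xe2 ]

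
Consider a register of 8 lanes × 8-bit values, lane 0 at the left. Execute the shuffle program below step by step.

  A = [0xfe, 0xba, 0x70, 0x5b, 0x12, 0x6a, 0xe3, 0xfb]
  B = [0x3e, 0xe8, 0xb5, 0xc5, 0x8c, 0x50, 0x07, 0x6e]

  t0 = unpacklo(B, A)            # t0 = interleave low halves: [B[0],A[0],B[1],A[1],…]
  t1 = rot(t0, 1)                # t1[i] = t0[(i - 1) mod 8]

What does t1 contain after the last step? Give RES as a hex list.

→ t0 |3e|fe|e8|ba|b5|70|c5|5b|
→ t1 |5b|3e|fe|e8|ba|b5|70|c5|

RES = [0x5b, 0x3e, 0xfe, 0xe8, 0xba, 0xb5, 0x70, 0xc5]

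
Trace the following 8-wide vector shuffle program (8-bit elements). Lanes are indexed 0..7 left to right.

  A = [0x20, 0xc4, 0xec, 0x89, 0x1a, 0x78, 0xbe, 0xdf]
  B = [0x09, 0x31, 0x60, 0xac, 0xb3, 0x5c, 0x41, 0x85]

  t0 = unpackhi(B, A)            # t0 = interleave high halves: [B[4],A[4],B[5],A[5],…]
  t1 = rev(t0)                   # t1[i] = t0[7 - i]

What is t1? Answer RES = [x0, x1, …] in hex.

→ t0 |b3|1a|5c|78|41|be|85|df|
→ t1 |df|85|be|41|78|5c|1a|b3|

RES = [0xdf, 0x85, 0xbe, 0x41, 0x78, 0x5c, 0x1a, 0xb3]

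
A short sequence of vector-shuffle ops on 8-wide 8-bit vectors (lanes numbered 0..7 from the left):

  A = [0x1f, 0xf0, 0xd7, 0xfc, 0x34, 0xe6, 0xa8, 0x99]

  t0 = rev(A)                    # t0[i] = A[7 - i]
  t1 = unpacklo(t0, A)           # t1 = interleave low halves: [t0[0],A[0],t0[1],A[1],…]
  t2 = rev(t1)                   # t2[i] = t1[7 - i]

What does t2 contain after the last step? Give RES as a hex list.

→ t0 |99|a8|e6|34|fc|d7|f0|1f|
→ t1 |99|1f|a8|f0|e6|d7|34|fc|
→ t2 |fc|34|d7|e6|f0|a8|1f|99|

RES = [0xfc, 0x34, 0xd7, 0xe6, 0xf0, 0xa8, 0x1f, 0x99]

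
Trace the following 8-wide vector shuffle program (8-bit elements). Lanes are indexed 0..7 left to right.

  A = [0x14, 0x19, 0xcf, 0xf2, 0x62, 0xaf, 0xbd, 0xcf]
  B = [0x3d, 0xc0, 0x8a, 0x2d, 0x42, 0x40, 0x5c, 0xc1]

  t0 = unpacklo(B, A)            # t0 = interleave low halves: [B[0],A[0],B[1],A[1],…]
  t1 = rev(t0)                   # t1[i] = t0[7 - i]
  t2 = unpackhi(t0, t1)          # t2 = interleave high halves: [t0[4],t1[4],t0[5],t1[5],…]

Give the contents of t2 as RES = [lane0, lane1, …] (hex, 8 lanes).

RES = [0x8a, 0x19, 0xcf, 0xc0, 0x2d, 0x14, 0xf2, 0x3d]

→ t0 |3d|14|c0|19|8a|cf|2d|f2|
→ t1 |f2|2d|cf|8a|19|c0|14|3d|
→ t2 |8a|19|cf|c0|2d|14|f2|3d|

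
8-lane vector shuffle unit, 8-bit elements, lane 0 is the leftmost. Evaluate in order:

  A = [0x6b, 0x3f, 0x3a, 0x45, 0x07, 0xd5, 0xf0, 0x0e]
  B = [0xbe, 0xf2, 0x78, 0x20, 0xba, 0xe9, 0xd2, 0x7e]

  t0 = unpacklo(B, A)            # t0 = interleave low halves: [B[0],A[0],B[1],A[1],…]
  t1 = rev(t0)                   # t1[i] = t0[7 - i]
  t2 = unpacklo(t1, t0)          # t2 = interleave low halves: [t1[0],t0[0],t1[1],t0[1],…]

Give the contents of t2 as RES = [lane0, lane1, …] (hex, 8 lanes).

→ t0 |be|6b|f2|3f|78|3a|20|45|
→ t1 |45|20|3a|78|3f|f2|6b|be|
→ t2 |45|be|20|6b|3a|f2|78|3f|

RES = [0x45, 0xbe, 0x20, 0x6b, 0x3a, 0xf2, 0x78, 0x3f]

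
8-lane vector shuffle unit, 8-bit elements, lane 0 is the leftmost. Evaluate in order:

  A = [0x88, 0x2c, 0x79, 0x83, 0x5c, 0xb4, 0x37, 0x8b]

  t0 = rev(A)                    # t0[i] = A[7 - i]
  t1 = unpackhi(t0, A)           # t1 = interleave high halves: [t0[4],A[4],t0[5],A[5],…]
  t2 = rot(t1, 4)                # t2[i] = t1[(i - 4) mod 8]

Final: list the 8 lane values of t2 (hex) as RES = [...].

→ t0 |8b|37|b4|5c|83|79|2c|88|
→ t1 |83|5c|79|b4|2c|37|88|8b|
→ t2 |2c|37|88|8b|83|5c|79|b4|

RES = [0x2c, 0x37, 0x88, 0x8b, 0x83, 0x5c, 0x79, 0xb4]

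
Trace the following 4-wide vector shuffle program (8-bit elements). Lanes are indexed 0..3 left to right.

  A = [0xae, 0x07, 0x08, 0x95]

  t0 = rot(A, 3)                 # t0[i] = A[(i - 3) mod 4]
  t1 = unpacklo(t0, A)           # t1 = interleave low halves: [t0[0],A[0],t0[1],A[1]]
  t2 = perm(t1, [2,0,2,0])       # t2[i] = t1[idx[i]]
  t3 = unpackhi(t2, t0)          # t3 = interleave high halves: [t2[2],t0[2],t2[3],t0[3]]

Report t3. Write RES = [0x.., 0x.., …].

RES = [0x08, 0x95, 0x07, 0xae]

→ t0 |07|08|95|ae|
→ t1 |07|ae|08|07|
→ t2 |08|07|08|07|
→ t3 |08|95|07|ae|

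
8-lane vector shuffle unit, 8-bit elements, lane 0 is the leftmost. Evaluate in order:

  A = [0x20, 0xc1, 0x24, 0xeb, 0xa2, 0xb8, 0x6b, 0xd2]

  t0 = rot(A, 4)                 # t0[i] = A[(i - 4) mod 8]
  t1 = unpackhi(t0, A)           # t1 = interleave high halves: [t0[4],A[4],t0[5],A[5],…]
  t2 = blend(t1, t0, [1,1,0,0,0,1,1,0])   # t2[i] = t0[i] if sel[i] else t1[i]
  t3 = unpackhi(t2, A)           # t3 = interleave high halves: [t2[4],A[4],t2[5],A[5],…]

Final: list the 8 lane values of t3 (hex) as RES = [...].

RES = [ 0x24  0xa2  0xc1  0xb8  0x24  0x6b  0xd2  0xd2 ]

→ t0 |a2|b8|6b|d2|20|c1|24|eb|
→ t1 |20|a2|c1|b8|24|6b|eb|d2|
→ t2 |a2|b8|c1|b8|24|c1|24|d2|
→ t3 |24|a2|c1|b8|24|6b|d2|d2|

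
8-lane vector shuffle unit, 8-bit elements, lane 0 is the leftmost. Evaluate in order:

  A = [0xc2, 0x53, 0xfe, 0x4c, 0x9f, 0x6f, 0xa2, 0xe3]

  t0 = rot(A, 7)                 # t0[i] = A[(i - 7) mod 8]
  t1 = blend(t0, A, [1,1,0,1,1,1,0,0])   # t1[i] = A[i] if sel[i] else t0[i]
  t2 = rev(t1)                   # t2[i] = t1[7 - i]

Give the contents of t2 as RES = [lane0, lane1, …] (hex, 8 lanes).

→ t0 |53|fe|4c|9f|6f|a2|e3|c2|
→ t1 |c2|53|4c|4c|9f|6f|e3|c2|
→ t2 |c2|e3|6f|9f|4c|4c|53|c2|

RES = [0xc2, 0xe3, 0x6f, 0x9f, 0x4c, 0x4c, 0x53, 0xc2]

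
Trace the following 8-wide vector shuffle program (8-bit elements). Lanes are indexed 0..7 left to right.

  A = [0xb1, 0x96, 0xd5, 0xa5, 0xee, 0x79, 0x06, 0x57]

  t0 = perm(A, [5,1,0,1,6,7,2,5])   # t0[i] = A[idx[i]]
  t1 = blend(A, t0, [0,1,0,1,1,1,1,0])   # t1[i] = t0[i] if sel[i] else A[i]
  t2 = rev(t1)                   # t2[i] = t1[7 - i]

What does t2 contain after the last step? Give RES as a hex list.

  t0: 79 96 b1 96 06 57 d5 79
  t1: b1 96 d5 96 06 57 d5 57
  t2: 57 d5 57 06 96 d5 96 b1

RES = [0x57, 0xd5, 0x57, 0x06, 0x96, 0xd5, 0x96, 0xb1]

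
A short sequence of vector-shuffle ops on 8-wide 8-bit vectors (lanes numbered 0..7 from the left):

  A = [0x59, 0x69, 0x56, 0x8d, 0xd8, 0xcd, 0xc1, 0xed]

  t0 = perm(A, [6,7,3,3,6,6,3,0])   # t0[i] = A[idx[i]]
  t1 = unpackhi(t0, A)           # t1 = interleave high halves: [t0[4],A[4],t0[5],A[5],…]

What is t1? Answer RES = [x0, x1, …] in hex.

  t0: c1 ed 8d 8d c1 c1 8d 59
  t1: c1 d8 c1 cd 8d c1 59 ed

RES = [0xc1, 0xd8, 0xc1, 0xcd, 0x8d, 0xc1, 0x59, 0xed]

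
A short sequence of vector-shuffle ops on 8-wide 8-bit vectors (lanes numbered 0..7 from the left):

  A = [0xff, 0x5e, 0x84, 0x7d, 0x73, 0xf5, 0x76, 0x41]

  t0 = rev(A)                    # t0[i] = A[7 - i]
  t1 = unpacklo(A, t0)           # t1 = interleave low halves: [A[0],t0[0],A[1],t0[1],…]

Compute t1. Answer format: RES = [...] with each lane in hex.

RES = [0xff, 0x41, 0x5e, 0x76, 0x84, 0xf5, 0x7d, 0x73]

t0 = [0x41, 0x76, 0xf5, 0x73, 0x7d, 0x84, 0x5e, 0xff]
t1 = [0xff, 0x41, 0x5e, 0x76, 0x84, 0xf5, 0x7d, 0x73]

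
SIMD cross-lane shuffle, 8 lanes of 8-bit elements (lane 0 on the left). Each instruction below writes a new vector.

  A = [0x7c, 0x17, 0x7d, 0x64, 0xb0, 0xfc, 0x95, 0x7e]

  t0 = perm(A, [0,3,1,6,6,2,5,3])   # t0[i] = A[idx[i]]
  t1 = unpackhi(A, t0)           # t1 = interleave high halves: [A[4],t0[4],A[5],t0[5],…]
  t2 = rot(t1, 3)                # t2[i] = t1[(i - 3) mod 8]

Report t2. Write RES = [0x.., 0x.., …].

  t0: 7c 64 17 95 95 7d fc 64
  t1: b0 95 fc 7d 95 fc 7e 64
  t2: fc 7e 64 b0 95 fc 7d 95

RES = [0xfc, 0x7e, 0x64, 0xb0, 0x95, 0xfc, 0x7d, 0x95]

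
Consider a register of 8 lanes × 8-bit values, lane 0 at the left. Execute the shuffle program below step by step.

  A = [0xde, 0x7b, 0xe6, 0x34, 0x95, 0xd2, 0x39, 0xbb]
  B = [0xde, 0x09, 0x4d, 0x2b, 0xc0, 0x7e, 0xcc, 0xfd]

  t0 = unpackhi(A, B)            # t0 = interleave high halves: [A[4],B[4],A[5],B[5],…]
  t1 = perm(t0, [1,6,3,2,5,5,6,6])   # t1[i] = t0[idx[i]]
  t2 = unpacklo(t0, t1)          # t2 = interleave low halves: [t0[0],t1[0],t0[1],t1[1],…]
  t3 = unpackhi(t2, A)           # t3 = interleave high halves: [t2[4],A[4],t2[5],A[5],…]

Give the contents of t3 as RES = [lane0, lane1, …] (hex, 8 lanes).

RES = [ 0xd2  0x95  0x7e  0xd2  0x7e  0x39  0xd2  0xbb ]

t0 = [0x95, 0xc0, 0xd2, 0x7e, 0x39, 0xcc, 0xbb, 0xfd]
t1 = [0xc0, 0xbb, 0x7e, 0xd2, 0xcc, 0xcc, 0xbb, 0xbb]
t2 = [0x95, 0xc0, 0xc0, 0xbb, 0xd2, 0x7e, 0x7e, 0xd2]
t3 = [0xd2, 0x95, 0x7e, 0xd2, 0x7e, 0x39, 0xd2, 0xbb]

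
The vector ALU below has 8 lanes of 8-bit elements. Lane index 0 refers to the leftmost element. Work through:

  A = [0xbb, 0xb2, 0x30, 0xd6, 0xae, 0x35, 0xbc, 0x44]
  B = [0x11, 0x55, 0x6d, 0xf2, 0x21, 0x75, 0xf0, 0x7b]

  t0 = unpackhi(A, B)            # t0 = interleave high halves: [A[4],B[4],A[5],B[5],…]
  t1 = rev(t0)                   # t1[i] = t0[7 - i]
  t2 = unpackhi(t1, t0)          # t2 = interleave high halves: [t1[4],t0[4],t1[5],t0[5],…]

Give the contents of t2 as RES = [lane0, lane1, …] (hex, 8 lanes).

  t0: ae 21 35 75 bc f0 44 7b
  t1: 7b 44 f0 bc 75 35 21 ae
  t2: 75 bc 35 f0 21 44 ae 7b

RES = [ 0x75  0xbc  0x35  0xf0  0x21  0x44  0xae  0x7b ]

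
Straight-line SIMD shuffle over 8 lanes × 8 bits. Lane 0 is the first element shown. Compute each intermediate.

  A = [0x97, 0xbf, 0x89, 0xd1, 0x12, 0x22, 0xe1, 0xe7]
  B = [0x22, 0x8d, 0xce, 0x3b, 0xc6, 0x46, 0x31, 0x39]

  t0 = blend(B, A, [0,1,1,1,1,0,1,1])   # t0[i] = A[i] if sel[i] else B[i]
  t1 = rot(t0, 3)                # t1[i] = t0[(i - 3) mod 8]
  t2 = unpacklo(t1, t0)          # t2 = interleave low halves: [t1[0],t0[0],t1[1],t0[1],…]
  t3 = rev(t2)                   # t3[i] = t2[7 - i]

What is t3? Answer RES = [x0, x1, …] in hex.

RES = [ 0xd1  0x22  0x89  0xe7  0xbf  0xe1  0x22  0x46 ]

  t0: 22 bf 89 d1 12 46 e1 e7
  t1: 46 e1 e7 22 bf 89 d1 12
  t2: 46 22 e1 bf e7 89 22 d1
  t3: d1 22 89 e7 bf e1 22 46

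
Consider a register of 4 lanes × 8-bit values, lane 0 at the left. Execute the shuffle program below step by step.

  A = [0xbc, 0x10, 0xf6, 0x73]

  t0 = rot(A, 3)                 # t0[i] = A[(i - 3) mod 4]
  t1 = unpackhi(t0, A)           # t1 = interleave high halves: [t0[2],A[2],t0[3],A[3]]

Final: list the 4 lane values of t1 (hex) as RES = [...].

RES = [0x73, 0xf6, 0xbc, 0x73]

  t0: 10 f6 73 bc
  t1: 73 f6 bc 73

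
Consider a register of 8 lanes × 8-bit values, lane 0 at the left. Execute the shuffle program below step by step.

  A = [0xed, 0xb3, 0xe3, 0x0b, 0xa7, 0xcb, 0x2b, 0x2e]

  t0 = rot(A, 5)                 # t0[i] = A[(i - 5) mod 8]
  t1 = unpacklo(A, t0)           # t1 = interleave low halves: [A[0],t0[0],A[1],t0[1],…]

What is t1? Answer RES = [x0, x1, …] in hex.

  t0: 0b a7 cb 2b 2e ed b3 e3
  t1: ed 0b b3 a7 e3 cb 0b 2b

RES = [0xed, 0x0b, 0xb3, 0xa7, 0xe3, 0xcb, 0x0b, 0x2b]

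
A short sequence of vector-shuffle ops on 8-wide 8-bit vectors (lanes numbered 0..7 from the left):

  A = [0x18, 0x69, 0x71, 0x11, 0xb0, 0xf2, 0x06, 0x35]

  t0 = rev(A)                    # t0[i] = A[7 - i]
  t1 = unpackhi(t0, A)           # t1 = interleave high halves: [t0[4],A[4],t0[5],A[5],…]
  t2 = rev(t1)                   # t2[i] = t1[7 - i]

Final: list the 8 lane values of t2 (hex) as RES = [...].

RES = [0x35, 0x18, 0x06, 0x69, 0xf2, 0x71, 0xb0, 0x11]

→ t0 |35|06|f2|b0|11|71|69|18|
→ t1 |11|b0|71|f2|69|06|18|35|
→ t2 |35|18|06|69|f2|71|b0|11|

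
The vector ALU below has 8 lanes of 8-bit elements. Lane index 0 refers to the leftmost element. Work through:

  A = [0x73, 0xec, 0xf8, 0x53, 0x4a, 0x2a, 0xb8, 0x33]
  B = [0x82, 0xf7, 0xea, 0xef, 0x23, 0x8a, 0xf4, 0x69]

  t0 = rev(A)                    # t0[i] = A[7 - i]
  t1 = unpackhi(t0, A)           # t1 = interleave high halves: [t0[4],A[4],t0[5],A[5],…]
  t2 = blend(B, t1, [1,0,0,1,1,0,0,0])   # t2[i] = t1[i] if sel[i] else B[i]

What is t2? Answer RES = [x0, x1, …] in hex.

RES = [ 0x53  0xf7  0xea  0x2a  0xec  0x8a  0xf4  0x69 ]

  t0: 33 b8 2a 4a 53 f8 ec 73
  t1: 53 4a f8 2a ec b8 73 33
  t2: 53 f7 ea 2a ec 8a f4 69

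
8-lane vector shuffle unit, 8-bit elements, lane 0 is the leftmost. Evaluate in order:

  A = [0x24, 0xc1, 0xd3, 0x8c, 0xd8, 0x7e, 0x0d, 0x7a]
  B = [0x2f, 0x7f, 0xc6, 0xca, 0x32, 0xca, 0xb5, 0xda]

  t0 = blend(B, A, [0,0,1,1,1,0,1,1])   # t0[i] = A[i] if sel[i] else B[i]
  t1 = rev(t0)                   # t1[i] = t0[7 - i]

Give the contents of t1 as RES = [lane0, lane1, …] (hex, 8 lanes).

  t0: 2f 7f d3 8c d8 ca 0d 7a
  t1: 7a 0d ca d8 8c d3 7f 2f

RES = [0x7a, 0x0d, 0xca, 0xd8, 0x8c, 0xd3, 0x7f, 0x2f]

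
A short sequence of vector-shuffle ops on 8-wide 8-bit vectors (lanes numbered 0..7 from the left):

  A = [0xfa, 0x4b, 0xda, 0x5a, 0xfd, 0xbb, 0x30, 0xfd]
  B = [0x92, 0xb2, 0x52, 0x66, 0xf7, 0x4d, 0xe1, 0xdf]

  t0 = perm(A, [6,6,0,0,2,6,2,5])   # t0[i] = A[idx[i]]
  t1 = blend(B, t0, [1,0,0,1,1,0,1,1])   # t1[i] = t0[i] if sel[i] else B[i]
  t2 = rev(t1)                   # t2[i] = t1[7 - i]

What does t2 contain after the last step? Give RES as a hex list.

RES = [0xbb, 0xda, 0x4d, 0xda, 0xfa, 0x52, 0xb2, 0x30]

→ t0 |30|30|fa|fa|da|30|da|bb|
→ t1 |30|b2|52|fa|da|4d|da|bb|
→ t2 |bb|da|4d|da|fa|52|b2|30|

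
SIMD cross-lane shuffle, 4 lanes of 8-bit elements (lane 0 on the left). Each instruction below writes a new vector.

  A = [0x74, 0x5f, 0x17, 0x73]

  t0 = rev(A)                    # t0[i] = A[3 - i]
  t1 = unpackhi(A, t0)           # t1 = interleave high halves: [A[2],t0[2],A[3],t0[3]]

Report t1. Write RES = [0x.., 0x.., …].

RES = [0x17, 0x5f, 0x73, 0x74]

→ t0 |73|17|5f|74|
→ t1 |17|5f|73|74|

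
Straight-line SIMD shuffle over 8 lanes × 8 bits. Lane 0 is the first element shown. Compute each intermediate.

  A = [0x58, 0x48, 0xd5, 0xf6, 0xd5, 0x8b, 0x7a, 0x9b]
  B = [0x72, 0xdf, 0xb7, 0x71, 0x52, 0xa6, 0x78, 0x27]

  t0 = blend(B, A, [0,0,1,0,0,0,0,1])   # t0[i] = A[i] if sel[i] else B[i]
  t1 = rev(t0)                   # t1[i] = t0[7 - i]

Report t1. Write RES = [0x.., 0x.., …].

RES = [ 0x9b  0x78  0xa6  0x52  0x71  0xd5  0xdf  0x72 ]

→ t0 |72|df|d5|71|52|a6|78|9b|
→ t1 |9b|78|a6|52|71|d5|df|72|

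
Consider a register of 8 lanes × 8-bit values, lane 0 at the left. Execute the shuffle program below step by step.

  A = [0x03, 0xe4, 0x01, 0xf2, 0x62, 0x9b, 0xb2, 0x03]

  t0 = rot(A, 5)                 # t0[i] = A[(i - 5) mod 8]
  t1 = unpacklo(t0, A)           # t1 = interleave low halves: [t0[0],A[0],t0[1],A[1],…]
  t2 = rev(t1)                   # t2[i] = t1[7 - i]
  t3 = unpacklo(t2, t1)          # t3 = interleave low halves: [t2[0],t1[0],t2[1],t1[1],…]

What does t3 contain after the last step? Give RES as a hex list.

t0 = [0xf2, 0x62, 0x9b, 0xb2, 0x03, 0x03, 0xe4, 0x01]
t1 = [0xf2, 0x03, 0x62, 0xe4, 0x9b, 0x01, 0xb2, 0xf2]
t2 = [0xf2, 0xb2, 0x01, 0x9b, 0xe4, 0x62, 0x03, 0xf2]
t3 = [0xf2, 0xf2, 0xb2, 0x03, 0x01, 0x62, 0x9b, 0xe4]

RES = [ 0xf2  0xf2  0xb2  0x03  0x01  0x62  0x9b  0xe4 ]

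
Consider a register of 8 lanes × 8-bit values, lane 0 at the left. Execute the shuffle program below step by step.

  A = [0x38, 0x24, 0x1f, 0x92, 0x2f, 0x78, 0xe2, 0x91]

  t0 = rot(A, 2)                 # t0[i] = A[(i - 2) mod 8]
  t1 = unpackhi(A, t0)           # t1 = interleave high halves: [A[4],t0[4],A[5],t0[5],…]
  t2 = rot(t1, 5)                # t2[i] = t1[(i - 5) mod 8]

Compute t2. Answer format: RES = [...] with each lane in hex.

RES = [0x92, 0xe2, 0x2f, 0x91, 0x78, 0x2f, 0x1f, 0x78]

  t0: e2 91 38 24 1f 92 2f 78
  t1: 2f 1f 78 92 e2 2f 91 78
  t2: 92 e2 2f 91 78 2f 1f 78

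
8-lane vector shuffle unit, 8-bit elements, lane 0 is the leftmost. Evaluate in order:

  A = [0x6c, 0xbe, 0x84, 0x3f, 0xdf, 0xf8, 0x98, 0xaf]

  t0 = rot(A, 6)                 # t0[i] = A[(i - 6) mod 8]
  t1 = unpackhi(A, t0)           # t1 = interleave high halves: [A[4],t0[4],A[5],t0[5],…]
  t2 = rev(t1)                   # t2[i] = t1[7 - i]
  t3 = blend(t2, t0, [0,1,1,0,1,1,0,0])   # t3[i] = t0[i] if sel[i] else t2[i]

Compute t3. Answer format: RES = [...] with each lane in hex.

t0 = [0x84, 0x3f, 0xdf, 0xf8, 0x98, 0xaf, 0x6c, 0xbe]
t1 = [0xdf, 0x98, 0xf8, 0xaf, 0x98, 0x6c, 0xaf, 0xbe]
t2 = [0xbe, 0xaf, 0x6c, 0x98, 0xaf, 0xf8, 0x98, 0xdf]
t3 = [0xbe, 0x3f, 0xdf, 0x98, 0x98, 0xaf, 0x98, 0xdf]

RES = [ 0xbe  0x3f  0xdf  0x98  0x98  0xaf  0x98  0xdf ]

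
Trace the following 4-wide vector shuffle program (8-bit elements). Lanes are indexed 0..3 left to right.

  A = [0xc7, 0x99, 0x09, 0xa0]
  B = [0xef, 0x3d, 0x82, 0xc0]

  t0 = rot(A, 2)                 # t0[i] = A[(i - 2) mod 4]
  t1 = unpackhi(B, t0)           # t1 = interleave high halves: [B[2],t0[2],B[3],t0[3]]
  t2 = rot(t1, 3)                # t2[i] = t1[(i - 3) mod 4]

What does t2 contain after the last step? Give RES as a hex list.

→ t0 |09|a0|c7|99|
→ t1 |82|c7|c0|99|
→ t2 |c7|c0|99|82|

RES = [ 0xc7  0xc0  0x99  0x82 ]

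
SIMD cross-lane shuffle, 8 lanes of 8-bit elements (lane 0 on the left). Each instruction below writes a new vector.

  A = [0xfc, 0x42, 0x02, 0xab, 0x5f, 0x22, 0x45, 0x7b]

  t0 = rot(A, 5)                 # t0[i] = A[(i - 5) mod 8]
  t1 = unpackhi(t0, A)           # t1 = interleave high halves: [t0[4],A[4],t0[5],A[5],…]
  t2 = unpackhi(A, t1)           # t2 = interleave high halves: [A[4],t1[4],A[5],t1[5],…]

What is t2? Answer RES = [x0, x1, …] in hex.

→ t0 |ab|5f|22|45|7b|fc|42|02|
→ t1 |7b|5f|fc|22|42|45|02|7b|
→ t2 |5f|42|22|45|45|02|7b|7b|

RES = [0x5f, 0x42, 0x22, 0x45, 0x45, 0x02, 0x7b, 0x7b]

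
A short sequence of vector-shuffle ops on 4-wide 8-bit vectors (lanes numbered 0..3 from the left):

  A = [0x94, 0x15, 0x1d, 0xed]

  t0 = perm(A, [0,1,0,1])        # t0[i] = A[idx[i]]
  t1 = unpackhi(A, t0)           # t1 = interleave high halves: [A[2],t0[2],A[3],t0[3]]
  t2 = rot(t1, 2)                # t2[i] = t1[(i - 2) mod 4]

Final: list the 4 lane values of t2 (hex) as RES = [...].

RES = [ 0xed  0x15  0x1d  0x94 ]

  t0: 94 15 94 15
  t1: 1d 94 ed 15
  t2: ed 15 1d 94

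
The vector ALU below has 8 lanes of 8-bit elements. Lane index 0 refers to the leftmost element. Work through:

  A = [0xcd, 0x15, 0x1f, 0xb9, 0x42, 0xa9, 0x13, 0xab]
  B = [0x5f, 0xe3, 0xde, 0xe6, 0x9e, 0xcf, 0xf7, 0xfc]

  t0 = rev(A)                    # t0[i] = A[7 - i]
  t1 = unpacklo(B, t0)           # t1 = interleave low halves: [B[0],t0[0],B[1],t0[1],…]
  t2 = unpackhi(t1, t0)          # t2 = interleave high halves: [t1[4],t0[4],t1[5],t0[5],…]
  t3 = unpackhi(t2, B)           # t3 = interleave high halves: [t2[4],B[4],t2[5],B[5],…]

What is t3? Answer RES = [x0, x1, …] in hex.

  t0: ab 13 a9 42 b9 1f 15 cd
  t1: 5f ab e3 13 de a9 e6 42
  t2: de b9 a9 1f e6 15 42 cd
  t3: e6 9e 15 cf 42 f7 cd fc

RES = [ 0xe6  0x9e  0x15  0xcf  0x42  0xf7  0xcd  0xfc ]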